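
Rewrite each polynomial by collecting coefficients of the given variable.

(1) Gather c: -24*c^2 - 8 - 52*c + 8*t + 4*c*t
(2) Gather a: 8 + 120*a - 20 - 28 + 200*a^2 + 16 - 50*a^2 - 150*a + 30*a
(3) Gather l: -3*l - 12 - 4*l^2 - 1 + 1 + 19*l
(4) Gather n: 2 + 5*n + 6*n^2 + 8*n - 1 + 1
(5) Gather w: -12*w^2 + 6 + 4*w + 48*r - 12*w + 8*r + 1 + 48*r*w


(1) = -24*c^2 + c*(4*t - 52) + 8*t - 8
(2) = 150*a^2 - 24
(3) = -4*l^2 + 16*l - 12
(4) = 6*n^2 + 13*n + 2
(5) = 56*r - 12*w^2 + w*(48*r - 8) + 7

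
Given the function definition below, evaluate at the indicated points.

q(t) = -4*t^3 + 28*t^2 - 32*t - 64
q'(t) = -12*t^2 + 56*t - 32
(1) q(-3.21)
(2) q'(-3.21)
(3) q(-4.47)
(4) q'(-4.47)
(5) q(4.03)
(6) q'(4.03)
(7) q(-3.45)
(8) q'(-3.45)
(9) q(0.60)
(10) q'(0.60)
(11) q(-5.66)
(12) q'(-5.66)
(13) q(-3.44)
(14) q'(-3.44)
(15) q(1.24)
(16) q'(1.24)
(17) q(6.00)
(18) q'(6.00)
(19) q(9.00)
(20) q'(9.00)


(1) = 459.54
(2) = -335.41
(3) = 995.76
(4) = -522.09
(5) = -0.02
(6) = -1.21
(7) = 543.92
(8) = -368.03
(9) = -73.98
(10) = -2.72
(11) = 1739.40
(12) = -733.39
(13) = 540.25
(14) = -366.64
(15) = -68.25
(16) = 18.99
(17) = -112.00
(18) = -128.00
(19) = -1000.00
(20) = -500.00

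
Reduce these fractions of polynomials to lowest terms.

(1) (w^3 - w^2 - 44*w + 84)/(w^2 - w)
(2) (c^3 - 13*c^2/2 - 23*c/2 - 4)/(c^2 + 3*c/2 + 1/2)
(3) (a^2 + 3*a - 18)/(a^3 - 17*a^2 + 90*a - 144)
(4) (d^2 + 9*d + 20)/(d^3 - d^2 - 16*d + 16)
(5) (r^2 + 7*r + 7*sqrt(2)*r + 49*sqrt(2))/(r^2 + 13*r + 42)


(1) = (w^3 - w^2 - 44*w + 84)/(w^2 - w)
(2) = c - 8
(3) = (a + 6)/(a^2 - 14*a + 48)
(4) = (d + 5)/(d^2 - 5*d + 4)
(5) = (r + 7*sqrt(2))/(r + 6)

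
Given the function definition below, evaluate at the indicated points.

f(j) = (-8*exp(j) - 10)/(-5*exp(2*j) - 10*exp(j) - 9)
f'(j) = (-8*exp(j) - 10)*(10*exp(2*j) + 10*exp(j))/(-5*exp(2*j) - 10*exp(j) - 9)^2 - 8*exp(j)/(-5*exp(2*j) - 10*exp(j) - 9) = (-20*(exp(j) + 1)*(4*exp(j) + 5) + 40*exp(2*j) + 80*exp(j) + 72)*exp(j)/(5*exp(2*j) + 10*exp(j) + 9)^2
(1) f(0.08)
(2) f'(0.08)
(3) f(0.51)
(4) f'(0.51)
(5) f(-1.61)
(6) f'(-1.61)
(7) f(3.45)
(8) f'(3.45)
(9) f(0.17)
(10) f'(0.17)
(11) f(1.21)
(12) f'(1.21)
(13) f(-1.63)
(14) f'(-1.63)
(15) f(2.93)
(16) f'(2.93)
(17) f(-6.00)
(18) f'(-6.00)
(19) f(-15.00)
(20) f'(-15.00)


(1) = 0.73
(2) = -0.30
(3) = 0.59
(4) = -0.33
(5) = 1.04
(6) = -0.08
(7) = 0.05
(8) = -0.05
(9) = 0.70
(10) = -0.31
(11) = 0.37
(12) = -0.28
(13) = 1.04
(14) = -0.08
(15) = 0.08
(16) = -0.08
(17) = 1.11
(18) = -0.00
(19) = 1.11
(20) = -0.00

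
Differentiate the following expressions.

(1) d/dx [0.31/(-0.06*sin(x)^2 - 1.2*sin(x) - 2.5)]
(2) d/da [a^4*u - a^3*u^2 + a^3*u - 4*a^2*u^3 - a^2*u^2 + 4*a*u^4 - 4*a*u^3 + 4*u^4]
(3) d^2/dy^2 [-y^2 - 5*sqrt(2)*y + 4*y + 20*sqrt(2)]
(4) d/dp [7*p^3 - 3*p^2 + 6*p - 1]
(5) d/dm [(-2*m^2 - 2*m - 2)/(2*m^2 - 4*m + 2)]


(1) = (0.0372*sin(x) + 0.372)*cos(x)/(0.06*sin(x)^2 + 1.2*sin(x) + 2.5)^2
(2) = u*(4*a^3 - 3*a^2*u + 3*a^2 - 8*a*u^2 - 2*a*u + 4*u^3 - 4*u^2)
(3) = -2
(4) = 21*p^2 - 6*p + 6
(5) = 3*(m + 1)/(m^3 - 3*m^2 + 3*m - 1)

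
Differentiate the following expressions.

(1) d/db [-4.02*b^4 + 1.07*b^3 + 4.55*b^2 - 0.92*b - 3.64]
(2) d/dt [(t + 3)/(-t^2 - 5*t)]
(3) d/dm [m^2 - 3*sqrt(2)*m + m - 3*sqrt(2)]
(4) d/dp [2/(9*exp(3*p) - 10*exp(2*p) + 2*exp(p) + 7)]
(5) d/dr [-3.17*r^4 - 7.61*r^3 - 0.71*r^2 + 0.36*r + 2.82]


(1) = -16.08*b^3 + 3.21*b^2 + 9.1*b - 0.92
(2) = (t^2 + 6*t + 15)/(t^2*(t^2 + 10*t + 25))
(3) = 2*m - 3*sqrt(2) + 1
(4) = (-54*exp(2*p) + 40*exp(p) - 4)*exp(p)/(9*exp(3*p) - 10*exp(2*p) + 2*exp(p) + 7)^2
(5) = -12.68*r^3 - 22.83*r^2 - 1.42*r + 0.36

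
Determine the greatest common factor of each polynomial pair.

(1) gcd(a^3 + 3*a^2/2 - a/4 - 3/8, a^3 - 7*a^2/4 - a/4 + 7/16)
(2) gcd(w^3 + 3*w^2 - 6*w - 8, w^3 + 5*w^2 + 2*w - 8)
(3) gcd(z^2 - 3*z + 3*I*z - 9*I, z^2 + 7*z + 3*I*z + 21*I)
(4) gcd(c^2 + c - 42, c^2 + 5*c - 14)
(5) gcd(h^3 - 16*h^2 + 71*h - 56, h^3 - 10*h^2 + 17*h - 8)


(1) = a^2 - 1/4
(2) = w + 4
(3) = z + 3*I
(4) = c + 7
(5) = gcd((h - 8)*(h - 7)*(h - 1), (h - 8)*(h - 1)^2) = h^2 - 9*h + 8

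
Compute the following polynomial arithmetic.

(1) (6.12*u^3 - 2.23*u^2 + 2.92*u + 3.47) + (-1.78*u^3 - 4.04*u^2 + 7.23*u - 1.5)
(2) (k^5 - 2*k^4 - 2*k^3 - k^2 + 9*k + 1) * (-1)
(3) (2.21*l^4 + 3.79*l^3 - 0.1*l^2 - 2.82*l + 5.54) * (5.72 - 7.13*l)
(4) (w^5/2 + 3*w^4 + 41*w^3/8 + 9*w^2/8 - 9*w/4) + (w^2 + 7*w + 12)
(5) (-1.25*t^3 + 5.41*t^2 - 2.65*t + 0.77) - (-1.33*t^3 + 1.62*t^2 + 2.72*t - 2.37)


(1) = 4.34*u^3 - 6.27*u^2 + 10.15*u + 1.97
(2) = -k^5 + 2*k^4 + 2*k^3 + k^2 - 9*k - 1
(3) = -15.7573*l^5 - 14.3815*l^4 + 22.3918*l^3 + 19.5346*l^2 - 55.6306*l + 31.6888
(4) = w^5/2 + 3*w^4 + 41*w^3/8 + 17*w^2/8 + 19*w/4 + 12
(5) = 0.08*t^3 + 3.79*t^2 - 5.37*t + 3.14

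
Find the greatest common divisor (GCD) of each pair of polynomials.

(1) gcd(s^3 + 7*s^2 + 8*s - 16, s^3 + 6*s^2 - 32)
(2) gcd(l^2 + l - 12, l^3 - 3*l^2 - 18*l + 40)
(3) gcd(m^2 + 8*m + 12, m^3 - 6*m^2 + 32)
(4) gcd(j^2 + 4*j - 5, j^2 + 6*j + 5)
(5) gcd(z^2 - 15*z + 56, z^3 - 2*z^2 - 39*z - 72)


(1) = gcd((s - 1)*(s + 4)^2, (s - 2)*(s + 4)^2) = s^2 + 8*s + 16
(2) = gcd((l - 3)*(l + 4), (l - 5)*(l - 2)*(l + 4)) = l + 4
(3) = m + 2
(4) = gcd((j - 1)*(j + 5), (j + 1)*(j + 5)) = j + 5
(5) = gcd((z - 8)*(z - 7), (z - 8)*(z + 3)^2) = z - 8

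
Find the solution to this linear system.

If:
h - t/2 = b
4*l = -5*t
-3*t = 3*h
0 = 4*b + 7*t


Then:
b = 0
h = 0
l = 0
t = 0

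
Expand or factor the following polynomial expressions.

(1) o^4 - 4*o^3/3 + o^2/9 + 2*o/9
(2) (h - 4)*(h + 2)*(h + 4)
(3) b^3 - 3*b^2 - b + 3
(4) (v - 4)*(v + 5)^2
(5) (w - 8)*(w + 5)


(1) = o*(o - 1)*(o - 2/3)*(o + 1/3)
(2) = h^3 + 2*h^2 - 16*h - 32
(3) = (b - 3)*(b - 1)*(b + 1)
(4) = v^3 + 6*v^2 - 15*v - 100
(5) = w^2 - 3*w - 40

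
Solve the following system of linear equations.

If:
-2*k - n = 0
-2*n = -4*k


Then:
k = 0
n = 0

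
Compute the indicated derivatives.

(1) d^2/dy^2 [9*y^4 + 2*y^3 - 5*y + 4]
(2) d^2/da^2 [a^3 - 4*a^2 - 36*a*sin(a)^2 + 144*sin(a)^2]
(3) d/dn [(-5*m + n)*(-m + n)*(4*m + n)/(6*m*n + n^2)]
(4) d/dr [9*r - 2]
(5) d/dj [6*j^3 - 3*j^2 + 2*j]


(1) = 12*y*(9*y + 1)
(2) = -72*a*cos(2*a) + 6*a - 72*sin(2*a) + 288*cos(2*a) - 8
(3) = (-120*m^4 - 40*m^3*n + 7*m^2*n^2 + 12*m*n^3 + n^4)/(n^2*(36*m^2 + 12*m*n + n^2))
(4) = 9
(5) = 18*j^2 - 6*j + 2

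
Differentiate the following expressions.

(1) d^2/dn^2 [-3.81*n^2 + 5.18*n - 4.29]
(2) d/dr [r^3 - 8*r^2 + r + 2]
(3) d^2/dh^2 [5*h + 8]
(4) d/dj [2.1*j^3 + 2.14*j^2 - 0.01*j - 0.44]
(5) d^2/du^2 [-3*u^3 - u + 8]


(1) = -7.62000000000000
(2) = 3*r^2 - 16*r + 1
(3) = 0
(4) = 6.3*j^2 + 4.28*j - 0.01
(5) = -18*u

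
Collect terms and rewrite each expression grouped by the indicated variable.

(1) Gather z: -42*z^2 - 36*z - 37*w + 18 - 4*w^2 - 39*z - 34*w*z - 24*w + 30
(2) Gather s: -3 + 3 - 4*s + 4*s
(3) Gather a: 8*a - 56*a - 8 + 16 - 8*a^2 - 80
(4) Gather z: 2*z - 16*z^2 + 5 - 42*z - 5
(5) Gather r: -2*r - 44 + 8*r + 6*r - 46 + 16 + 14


(1) = -4*w^2 - 61*w - 42*z^2 + z*(-34*w - 75) + 48
(2) = 0
(3) = -8*a^2 - 48*a - 72
(4) = -16*z^2 - 40*z
(5) = 12*r - 60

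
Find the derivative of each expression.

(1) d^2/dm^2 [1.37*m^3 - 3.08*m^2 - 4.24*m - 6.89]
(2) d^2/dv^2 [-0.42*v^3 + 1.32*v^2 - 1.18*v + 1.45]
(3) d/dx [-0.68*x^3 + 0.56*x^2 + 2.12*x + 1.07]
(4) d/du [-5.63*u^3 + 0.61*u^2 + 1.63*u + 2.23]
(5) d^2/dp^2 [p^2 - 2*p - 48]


(1) = 8.22*m - 6.16
(2) = 2.64 - 2.52*v
(3) = -2.04*x^2 + 1.12*x + 2.12
(4) = -16.89*u^2 + 1.22*u + 1.63
(5) = 2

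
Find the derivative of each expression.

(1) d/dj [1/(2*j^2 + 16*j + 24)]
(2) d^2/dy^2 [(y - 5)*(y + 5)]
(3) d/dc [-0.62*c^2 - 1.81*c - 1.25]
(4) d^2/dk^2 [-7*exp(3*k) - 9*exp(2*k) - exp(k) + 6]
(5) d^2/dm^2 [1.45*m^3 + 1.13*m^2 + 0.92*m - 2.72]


(1) = (-j - 4)/(j^2 + 8*j + 12)^2
(2) = 2
(3) = -1.24*c - 1.81
(4) = (-63*exp(2*k) - 36*exp(k) - 1)*exp(k)
(5) = 8.7*m + 2.26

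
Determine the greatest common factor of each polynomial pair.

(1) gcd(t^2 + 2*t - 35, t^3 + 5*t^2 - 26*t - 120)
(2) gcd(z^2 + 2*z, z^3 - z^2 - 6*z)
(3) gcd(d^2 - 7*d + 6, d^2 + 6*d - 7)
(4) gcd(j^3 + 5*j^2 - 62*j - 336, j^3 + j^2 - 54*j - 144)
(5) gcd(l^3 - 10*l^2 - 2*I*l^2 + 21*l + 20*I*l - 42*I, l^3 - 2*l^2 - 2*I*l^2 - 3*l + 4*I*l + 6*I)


(1) = t - 5
(2) = z^2 + 2*z
(3) = d - 1
(4) = gcd((j - 8)*(j + 6)*(j + 7), (j - 8)*(j + 3)*(j + 6)) = j^2 - 2*j - 48
(5) = l^2 + l*(-3 - 2*I) + 6*I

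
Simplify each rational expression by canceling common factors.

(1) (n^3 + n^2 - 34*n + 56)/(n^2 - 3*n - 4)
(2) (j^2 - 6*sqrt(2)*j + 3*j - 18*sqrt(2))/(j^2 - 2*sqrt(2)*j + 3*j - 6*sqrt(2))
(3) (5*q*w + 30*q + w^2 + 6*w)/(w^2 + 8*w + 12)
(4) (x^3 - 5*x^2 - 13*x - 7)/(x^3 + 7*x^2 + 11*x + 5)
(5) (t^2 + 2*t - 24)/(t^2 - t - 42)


(1) = (n^2 + 5*n - 14)/(n + 1)
(2) = (j - 6*sqrt(2))/(j - 2*sqrt(2))
(3) = (5*q + w)/(w + 2)
(4) = (x - 7)/(x + 5)
(5) = (t - 4)/(t - 7)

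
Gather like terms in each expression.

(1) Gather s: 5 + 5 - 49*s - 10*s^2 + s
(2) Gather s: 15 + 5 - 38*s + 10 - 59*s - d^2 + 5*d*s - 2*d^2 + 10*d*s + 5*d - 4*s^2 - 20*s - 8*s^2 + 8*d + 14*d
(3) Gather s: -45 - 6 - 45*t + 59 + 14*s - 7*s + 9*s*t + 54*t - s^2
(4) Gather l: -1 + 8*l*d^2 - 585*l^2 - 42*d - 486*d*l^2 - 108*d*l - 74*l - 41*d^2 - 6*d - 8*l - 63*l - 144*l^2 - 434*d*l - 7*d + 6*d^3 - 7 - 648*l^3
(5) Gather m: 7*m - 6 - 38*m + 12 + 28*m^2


(1) = -10*s^2 - 48*s + 10
(2) = -3*d^2 + 27*d - 12*s^2 + s*(15*d - 117) + 30
(3) = -s^2 + s*(9*t + 7) + 9*t + 8
(4) = 6*d^3 - 41*d^2 - 55*d - 648*l^3 + l^2*(-486*d - 729) + l*(8*d^2 - 542*d - 145) - 8
(5) = 28*m^2 - 31*m + 6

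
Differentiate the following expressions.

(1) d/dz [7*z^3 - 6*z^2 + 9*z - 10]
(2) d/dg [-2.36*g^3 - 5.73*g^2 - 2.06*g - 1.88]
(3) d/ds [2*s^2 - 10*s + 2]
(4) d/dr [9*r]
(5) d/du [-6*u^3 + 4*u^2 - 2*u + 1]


(1) = 21*z^2 - 12*z + 9
(2) = -7.08*g^2 - 11.46*g - 2.06
(3) = 4*s - 10
(4) = 9
(5) = -18*u^2 + 8*u - 2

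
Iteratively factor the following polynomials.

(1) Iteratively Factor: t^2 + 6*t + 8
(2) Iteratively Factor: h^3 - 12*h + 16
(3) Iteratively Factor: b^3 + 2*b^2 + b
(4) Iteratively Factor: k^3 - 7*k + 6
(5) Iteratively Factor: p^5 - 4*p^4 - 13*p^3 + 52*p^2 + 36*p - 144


(1) = (t + 4)*(t + 2)
(2) = (h - 2)*(h^2 + 2*h - 8) = (h - 2)^2*(h + 4)
(3) = (b + 1)*(b^2 + b) = b*(b + 1)*(b + 1)
(4) = (k - 1)*(k^2 + k - 6) = (k - 2)*(k - 1)*(k + 3)
(5) = (p + 3)*(p^4 - 7*p^3 + 8*p^2 + 28*p - 48) = (p - 3)*(p + 3)*(p^3 - 4*p^2 - 4*p + 16) = (p - 3)*(p + 2)*(p + 3)*(p^2 - 6*p + 8) = (p - 3)*(p - 2)*(p + 2)*(p + 3)*(p - 4)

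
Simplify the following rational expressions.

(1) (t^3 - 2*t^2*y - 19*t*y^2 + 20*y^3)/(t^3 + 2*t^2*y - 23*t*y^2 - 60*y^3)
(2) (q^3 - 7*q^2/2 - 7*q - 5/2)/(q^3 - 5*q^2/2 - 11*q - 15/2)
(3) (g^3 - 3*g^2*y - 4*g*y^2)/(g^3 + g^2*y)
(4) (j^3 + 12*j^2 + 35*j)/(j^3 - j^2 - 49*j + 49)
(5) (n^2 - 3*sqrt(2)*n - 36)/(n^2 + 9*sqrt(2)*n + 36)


(1) = (t - y)/(t + 3*y)
(2) = (2*q + 1)/(2*q + 3)
(3) = (g - 4*y)/g
(4) = (j^2 + 5*j)/(j^2 - 8*j + 7)
(5) = (n - 6*sqrt(2))/(n + 6*sqrt(2))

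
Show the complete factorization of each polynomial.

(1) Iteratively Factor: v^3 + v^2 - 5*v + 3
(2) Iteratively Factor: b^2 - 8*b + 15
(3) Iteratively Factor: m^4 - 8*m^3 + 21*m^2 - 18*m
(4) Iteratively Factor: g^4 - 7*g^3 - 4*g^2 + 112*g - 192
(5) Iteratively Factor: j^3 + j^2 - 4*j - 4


(1) = (v - 1)*(v^2 + 2*v - 3) = (v - 1)*(v + 3)*(v - 1)
(2) = (b - 5)*(b - 3)
(3) = (m - 2)*(m^3 - 6*m^2 + 9*m) = (m - 3)*(m - 2)*(m^2 - 3*m) = (m - 3)^2*(m - 2)*(m)
(4) = (g - 3)*(g^3 - 4*g^2 - 16*g + 64) = (g - 4)*(g - 3)*(g^2 - 16) = (g - 4)^2*(g - 3)*(g + 4)
(5) = (j - 2)*(j^2 + 3*j + 2) = (j - 2)*(j + 1)*(j + 2)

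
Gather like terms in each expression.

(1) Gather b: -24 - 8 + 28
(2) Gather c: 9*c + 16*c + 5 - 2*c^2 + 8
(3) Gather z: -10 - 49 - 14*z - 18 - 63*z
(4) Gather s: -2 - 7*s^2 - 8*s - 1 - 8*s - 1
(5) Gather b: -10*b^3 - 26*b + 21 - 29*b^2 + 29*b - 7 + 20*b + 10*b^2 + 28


(1) = -4
(2) = -2*c^2 + 25*c + 13
(3) = -77*z - 77
(4) = -7*s^2 - 16*s - 4
(5) = -10*b^3 - 19*b^2 + 23*b + 42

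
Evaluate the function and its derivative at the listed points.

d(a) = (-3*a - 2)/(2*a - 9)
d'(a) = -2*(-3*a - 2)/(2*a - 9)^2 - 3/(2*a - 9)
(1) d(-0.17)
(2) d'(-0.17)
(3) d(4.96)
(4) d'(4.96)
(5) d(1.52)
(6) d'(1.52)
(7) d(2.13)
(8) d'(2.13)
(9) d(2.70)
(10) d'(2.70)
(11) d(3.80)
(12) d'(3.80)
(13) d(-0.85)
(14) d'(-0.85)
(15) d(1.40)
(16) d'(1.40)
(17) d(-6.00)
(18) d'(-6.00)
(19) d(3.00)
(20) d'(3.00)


(1) = 0.16
(2) = 0.36
(3) = -18.35
(4) = 36.63
(5) = 1.10
(6) = 0.87
(7) = 1.77
(8) = 1.38
(9) = 2.81
(10) = 2.39
(11) = 9.57
(12) = 15.82
(13) = -0.05
(14) = 0.27
(15) = 1.00
(16) = 0.81
(17) = -0.76
(18) = 0.07
(19) = 3.67
(20) = 3.44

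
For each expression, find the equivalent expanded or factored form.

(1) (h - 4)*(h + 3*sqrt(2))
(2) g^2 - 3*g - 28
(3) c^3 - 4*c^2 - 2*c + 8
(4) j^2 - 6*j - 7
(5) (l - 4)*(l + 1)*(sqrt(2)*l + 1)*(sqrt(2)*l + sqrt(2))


(1) = h^2 - 4*h + 3*sqrt(2)*h - 12*sqrt(2)
(2) = (g - 7)*(g + 4)
(3) = (c - 4)*(c - sqrt(2))*(c + sqrt(2))
(4) = (j - 7)*(j + 1)
(5) = 2*l^4 - 4*l^3 + sqrt(2)*l^3 - 14*l^2 - 2*sqrt(2)*l^2 - 7*sqrt(2)*l - 8*l - 4*sqrt(2)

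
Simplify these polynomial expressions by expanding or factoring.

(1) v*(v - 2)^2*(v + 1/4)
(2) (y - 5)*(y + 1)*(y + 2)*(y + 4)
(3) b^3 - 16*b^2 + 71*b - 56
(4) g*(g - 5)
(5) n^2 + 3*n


(1) = v^4 - 15*v^3/4 + 3*v^2 + v
(2) = y^4 + 2*y^3 - 21*y^2 - 62*y - 40
(3) = (b - 8)*(b - 7)*(b - 1)
(4) = g^2 - 5*g
(5) = n*(n + 3)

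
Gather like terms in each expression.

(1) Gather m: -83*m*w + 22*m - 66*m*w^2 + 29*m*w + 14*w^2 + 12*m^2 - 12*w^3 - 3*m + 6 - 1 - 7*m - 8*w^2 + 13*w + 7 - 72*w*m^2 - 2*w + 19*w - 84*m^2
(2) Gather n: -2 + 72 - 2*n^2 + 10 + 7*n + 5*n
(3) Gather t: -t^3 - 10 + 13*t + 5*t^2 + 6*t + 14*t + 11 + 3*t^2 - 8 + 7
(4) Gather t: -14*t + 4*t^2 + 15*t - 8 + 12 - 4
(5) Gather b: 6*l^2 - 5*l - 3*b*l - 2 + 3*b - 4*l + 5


(1) = m^2*(-72*w - 72) + m*(-66*w^2 - 54*w + 12) - 12*w^3 + 6*w^2 + 30*w + 12
(2) = -2*n^2 + 12*n + 80
(3) = -t^3 + 8*t^2 + 33*t
(4) = 4*t^2 + t
(5) = b*(3 - 3*l) + 6*l^2 - 9*l + 3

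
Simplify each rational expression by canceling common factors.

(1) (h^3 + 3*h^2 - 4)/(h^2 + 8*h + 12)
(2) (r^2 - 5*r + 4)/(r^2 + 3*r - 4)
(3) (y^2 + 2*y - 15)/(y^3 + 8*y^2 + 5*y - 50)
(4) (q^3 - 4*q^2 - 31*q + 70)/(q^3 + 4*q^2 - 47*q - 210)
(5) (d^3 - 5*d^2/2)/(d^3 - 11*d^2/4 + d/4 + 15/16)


(1) = (h^2 + h - 2)/(h + 6)
(2) = (r - 4)/(r + 4)
(3) = (y - 3)/(y^2 + 3*y - 10)
(4) = (q - 2)/(q + 6)
(5) = 8*d^2/(8*d^2 - 2*d - 3)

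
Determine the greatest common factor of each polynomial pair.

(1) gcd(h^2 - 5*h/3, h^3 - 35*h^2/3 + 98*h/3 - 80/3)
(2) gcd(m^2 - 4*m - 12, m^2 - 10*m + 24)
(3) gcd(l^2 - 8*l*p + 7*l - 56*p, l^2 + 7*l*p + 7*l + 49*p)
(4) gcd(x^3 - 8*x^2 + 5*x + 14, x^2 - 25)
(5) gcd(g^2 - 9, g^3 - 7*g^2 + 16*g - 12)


(1) = h - 5/3
(2) = gcd((m - 6)*(m + 2), (m - 6)*(m - 4)) = m - 6
(3) = gcd((l + 7)*(l - 8*p), (l + 7)*(l + 7*p)) = l + 7
(4) = gcd((x - 7)*(x - 2)*(x + 1), (x - 5)*(x + 5)) = 1
(5) = g - 3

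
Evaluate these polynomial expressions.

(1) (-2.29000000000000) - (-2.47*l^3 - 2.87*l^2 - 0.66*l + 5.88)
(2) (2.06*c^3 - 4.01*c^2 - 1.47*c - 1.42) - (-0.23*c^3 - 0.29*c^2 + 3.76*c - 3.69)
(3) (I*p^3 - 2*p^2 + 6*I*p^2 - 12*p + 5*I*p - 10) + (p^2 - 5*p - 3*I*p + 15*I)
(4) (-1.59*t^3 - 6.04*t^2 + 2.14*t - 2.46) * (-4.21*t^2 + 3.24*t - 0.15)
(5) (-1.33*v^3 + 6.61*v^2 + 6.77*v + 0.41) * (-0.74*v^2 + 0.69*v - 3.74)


(1) = 2.47*l^3 + 2.87*l^2 + 0.66*l - 8.17
(2) = 2.29*c^3 - 3.72*c^2 - 5.23*c + 2.27
(3) = I*p^3 - p^2 + 6*I*p^2 - 17*p + 2*I*p - 10 + 15*I
(4) = 6.6939*t^5 + 20.2768*t^4 - 28.3405*t^3 + 18.1962*t^2 - 8.2914*t + 0.369
(5) = 0.9842*v^5 - 5.8091*v^4 + 4.5253*v^3 - 20.3535*v^2 - 25.0369*v - 1.5334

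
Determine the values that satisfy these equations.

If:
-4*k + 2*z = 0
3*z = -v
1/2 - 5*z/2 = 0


Then:
k = 1/10
v = -3/5
z = 1/5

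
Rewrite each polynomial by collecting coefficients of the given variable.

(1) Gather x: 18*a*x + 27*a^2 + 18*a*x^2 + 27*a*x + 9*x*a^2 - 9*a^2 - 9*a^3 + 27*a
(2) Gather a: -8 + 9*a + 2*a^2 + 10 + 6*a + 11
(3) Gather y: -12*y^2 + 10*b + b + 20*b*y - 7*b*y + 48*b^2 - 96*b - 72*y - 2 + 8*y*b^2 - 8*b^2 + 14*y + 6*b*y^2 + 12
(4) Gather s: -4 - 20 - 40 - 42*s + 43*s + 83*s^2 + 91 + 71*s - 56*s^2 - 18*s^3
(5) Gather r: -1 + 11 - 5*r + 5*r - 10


(1) = -9*a^3 + 18*a^2 + 18*a*x^2 + 27*a + x*(9*a^2 + 45*a)
(2) = 2*a^2 + 15*a + 13
(3) = 40*b^2 - 85*b + y^2*(6*b - 12) + y*(8*b^2 + 13*b - 58) + 10
(4) = -18*s^3 + 27*s^2 + 72*s + 27
(5) = 0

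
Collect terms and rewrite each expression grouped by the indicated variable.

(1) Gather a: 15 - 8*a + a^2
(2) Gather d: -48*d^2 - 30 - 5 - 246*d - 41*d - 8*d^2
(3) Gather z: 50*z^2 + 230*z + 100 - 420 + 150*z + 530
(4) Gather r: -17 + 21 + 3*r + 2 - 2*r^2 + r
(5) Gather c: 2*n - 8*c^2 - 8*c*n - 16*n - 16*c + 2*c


(1) = a^2 - 8*a + 15
(2) = -56*d^2 - 287*d - 35
(3) = 50*z^2 + 380*z + 210
(4) = -2*r^2 + 4*r + 6
(5) = -8*c^2 + c*(-8*n - 14) - 14*n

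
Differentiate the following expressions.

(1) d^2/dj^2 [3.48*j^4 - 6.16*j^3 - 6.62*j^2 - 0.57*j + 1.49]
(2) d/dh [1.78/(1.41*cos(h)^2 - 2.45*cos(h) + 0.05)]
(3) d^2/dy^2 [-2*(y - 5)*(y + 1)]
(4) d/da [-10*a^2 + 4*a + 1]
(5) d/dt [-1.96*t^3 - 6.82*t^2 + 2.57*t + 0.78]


(1) = 41.76*j^2 - 36.96*j - 13.24
(2) = (5.0196*cos(h) - 4.361)*sin(h)/(1.41*cos(h)^2 - 2.45*cos(h) + 0.05)^2
(3) = -4
(4) = 4 - 20*a
(5) = -5.88*t^2 - 13.64*t + 2.57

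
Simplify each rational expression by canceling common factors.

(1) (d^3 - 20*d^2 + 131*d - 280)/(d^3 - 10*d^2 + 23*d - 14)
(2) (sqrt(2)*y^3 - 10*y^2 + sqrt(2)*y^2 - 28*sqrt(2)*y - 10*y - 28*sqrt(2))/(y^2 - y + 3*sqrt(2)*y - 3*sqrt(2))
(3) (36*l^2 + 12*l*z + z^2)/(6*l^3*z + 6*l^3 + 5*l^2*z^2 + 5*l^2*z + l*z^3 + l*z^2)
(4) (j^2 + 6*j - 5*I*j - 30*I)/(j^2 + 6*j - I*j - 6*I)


(1) = (d^2 - 13*d + 40)/(d^2 - 3*d + 2)
(2) = (sqrt(2)*y^3 + y^2*(-10 + sqrt(2)) + y*(-28*sqrt(2) - 10) - 28*sqrt(2))/(y^2 + y*(-1 + 3*sqrt(2)) - 3*sqrt(2))
(3) = (36*l^2 + 12*l*z + z^2)/(6*l^3*z + 6*l^3 + 5*l^2*z^2 + 5*l^2*z + l*z^3 + l*z^2)
(4) = (j - 5*I)/(j - I)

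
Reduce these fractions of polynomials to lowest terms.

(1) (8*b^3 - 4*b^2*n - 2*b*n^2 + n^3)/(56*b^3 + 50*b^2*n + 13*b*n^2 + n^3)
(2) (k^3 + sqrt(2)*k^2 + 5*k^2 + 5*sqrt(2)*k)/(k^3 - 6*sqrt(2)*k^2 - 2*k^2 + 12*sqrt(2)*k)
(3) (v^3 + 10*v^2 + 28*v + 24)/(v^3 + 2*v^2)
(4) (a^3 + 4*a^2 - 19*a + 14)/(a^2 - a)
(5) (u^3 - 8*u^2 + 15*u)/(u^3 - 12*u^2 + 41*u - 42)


(1) = (4*b^2 - 4*b*n + n^2)/(28*b^2 + 11*b*n + n^2)
(2) = (k^2 + k*(sqrt(2) + 5) + 5*sqrt(2))/(k^2 + k*(-6*sqrt(2) - 2) + 12*sqrt(2))
(3) = (v^2 + 8*v + 12)/v^2
(4) = (a^2 + 5*a - 14)/a
(5) = (u^2 - 5*u)/(u^2 - 9*u + 14)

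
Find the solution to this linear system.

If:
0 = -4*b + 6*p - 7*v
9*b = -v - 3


Then:
b = -v/9 - 1/3
p = 59*v/54 - 2/9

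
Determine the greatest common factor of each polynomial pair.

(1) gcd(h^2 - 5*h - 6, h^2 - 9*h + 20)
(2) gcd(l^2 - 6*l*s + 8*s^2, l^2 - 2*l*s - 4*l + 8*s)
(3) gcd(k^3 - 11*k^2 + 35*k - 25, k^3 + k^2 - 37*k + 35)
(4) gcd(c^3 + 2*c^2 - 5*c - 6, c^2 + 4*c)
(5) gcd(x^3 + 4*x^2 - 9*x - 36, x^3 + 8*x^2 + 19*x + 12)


(1) = 1
(2) = -l + 2*s
(3) = k^2 - 6*k + 5
(4) = gcd((c - 2)*(c + 1)*(c + 3), c*(c + 4)) = 1
(5) = gcd((x - 3)*(x + 3)*(x + 4), (x + 1)*(x + 3)*(x + 4)) = x^2 + 7*x + 12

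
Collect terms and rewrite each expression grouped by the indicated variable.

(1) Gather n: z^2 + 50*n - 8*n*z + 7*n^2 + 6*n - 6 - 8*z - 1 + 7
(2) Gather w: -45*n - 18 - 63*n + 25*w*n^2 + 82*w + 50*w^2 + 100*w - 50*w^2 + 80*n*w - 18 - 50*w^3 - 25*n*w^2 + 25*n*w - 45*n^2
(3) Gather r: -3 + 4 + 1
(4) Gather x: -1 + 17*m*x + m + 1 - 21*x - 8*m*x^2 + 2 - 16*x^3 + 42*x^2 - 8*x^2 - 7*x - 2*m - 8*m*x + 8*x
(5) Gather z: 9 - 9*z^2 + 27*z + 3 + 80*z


(1) = 7*n^2 + n*(56 - 8*z) + z^2 - 8*z
(2) = -45*n^2 - 25*n*w^2 - 108*n - 50*w^3 + w*(25*n^2 + 105*n + 182) - 36
(3) = 2
(4) = -m - 16*x^3 + x^2*(34 - 8*m) + x*(9*m - 20) + 2
(5) = -9*z^2 + 107*z + 12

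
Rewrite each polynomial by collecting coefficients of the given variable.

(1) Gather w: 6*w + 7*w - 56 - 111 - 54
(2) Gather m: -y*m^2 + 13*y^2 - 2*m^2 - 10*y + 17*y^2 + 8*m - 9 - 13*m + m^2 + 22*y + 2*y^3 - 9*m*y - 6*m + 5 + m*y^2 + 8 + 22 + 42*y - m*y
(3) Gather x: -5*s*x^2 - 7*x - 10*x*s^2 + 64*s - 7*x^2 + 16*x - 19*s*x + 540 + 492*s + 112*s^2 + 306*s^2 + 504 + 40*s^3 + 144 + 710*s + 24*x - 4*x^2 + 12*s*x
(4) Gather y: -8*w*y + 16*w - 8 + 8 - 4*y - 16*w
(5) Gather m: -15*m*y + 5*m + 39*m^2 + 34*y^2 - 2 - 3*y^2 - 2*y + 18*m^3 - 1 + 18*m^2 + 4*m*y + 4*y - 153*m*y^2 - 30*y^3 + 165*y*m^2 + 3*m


(1) = 13*w - 221
(2) = m^2*(-y - 1) + m*(y^2 - 10*y - 11) + 2*y^3 + 30*y^2 + 54*y + 26
(3) = 40*s^3 + 418*s^2 + 1266*s + x^2*(-5*s - 11) + x*(-10*s^2 - 7*s + 33) + 1188
(4) = y*(-8*w - 4)
(5) = 18*m^3 + m^2*(165*y + 57) + m*(-153*y^2 - 11*y + 8) - 30*y^3 + 31*y^2 + 2*y - 3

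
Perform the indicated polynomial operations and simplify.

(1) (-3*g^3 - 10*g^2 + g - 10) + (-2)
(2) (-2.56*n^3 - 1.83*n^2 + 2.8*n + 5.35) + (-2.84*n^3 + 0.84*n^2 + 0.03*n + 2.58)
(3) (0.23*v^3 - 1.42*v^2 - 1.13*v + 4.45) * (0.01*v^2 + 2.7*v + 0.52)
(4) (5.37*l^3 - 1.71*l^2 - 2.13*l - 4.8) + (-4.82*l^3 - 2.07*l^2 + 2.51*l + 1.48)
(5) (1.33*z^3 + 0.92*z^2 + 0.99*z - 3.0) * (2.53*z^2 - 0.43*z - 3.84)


(1) = -3*g^3 - 10*g^2 + g - 12
(2) = -5.4*n^3 - 0.99*n^2 + 2.83*n + 7.93
(3) = 0.0023*v^5 + 0.6068*v^4 - 3.7257*v^3 - 3.7449*v^2 + 11.4274*v + 2.314
(4) = 0.55*l^3 - 3.78*l^2 + 0.38*l - 3.32
(5) = 3.3649*z^5 + 1.7557*z^4 - 2.9981*z^3 - 11.5485*z^2 - 2.5116*z + 11.52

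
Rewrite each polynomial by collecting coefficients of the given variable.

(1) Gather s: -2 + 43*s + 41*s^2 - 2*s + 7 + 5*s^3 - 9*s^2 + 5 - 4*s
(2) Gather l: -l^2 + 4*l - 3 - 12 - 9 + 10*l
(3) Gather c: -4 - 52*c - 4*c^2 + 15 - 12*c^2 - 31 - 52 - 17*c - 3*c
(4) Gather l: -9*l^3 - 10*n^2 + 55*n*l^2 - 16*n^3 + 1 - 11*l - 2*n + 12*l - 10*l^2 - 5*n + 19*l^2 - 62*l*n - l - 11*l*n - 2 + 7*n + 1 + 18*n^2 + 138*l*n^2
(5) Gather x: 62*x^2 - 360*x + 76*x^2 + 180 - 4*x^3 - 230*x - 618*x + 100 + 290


(1) = 5*s^3 + 32*s^2 + 37*s + 10
(2) = -l^2 + 14*l - 24
(3) = -16*c^2 - 72*c - 72
(4) = -9*l^3 + l^2*(55*n + 9) + l*(138*n^2 - 73*n) - 16*n^3 + 8*n^2
(5) = -4*x^3 + 138*x^2 - 1208*x + 570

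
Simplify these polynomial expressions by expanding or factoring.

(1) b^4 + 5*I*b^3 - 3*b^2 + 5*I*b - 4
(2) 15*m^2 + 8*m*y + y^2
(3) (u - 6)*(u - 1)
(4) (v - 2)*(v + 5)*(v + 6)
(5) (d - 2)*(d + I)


(1) = (b - I)*(b + I)^2*(b + 4*I)
(2) = (3*m + y)*(5*m + y)
(3) = u^2 - 7*u + 6
(4) = v^3 + 9*v^2 + 8*v - 60
(5) = d^2 - 2*d + I*d - 2*I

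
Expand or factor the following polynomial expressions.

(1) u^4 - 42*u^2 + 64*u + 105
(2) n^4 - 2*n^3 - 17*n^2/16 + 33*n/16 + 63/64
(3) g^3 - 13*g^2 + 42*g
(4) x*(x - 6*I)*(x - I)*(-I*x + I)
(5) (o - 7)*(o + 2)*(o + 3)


(1) = (u - 5)*(u - 3)*(u + 1)*(u + 7)
(2) = (n - 7/4)*(n - 3/2)*(n + 1/2)*(n + 3/4)
(3) = g*(g - 7)*(g - 6)
(4) = -I*x^4 - 7*x^3 + I*x^3 + 7*x^2 + 6*I*x^2 - 6*I*x
(5) = o^3 - 2*o^2 - 29*o - 42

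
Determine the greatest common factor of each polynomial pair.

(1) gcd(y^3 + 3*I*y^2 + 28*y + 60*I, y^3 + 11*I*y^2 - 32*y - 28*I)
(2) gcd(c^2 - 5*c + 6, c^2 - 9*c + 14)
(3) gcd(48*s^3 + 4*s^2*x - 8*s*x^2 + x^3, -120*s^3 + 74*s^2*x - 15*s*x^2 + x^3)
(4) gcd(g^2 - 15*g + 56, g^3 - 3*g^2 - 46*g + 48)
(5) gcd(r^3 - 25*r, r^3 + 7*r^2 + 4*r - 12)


(1) = y + 2*I
(2) = gcd((c - 3)*(c - 2), (c - 7)*(c - 2)) = c - 2
(3) = gcd((-6*s + x)*(-4*s + x)*(2*s + x), (-6*s + x)*(-5*s + x)*(-4*s + x)) = 24*s^2 - 10*s*x + x^2
(4) = g - 8
(5) = gcd(r*(r - 5)*(r + 5), (r - 1)*(r + 2)*(r + 6)) = 1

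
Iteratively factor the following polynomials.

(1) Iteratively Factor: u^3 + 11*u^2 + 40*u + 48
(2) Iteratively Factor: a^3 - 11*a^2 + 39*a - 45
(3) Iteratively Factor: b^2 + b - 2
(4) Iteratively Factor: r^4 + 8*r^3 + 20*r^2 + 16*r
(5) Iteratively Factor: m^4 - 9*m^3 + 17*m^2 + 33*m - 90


(1) = (u + 4)*(u^2 + 7*u + 12) = (u + 3)*(u + 4)*(u + 4)
(2) = (a - 5)*(a^2 - 6*a + 9) = (a - 5)*(a - 3)*(a - 3)
(3) = (b - 1)*(b + 2)
(4) = (r + 2)*(r^3 + 6*r^2 + 8*r) = r*(r + 2)*(r^2 + 6*r + 8) = r*(r + 2)*(r + 4)*(r + 2)
(5) = (m - 3)*(m^3 - 6*m^2 - m + 30) = (m - 5)*(m - 3)*(m^2 - m - 6) = (m - 5)*(m - 3)*(m + 2)*(m - 3)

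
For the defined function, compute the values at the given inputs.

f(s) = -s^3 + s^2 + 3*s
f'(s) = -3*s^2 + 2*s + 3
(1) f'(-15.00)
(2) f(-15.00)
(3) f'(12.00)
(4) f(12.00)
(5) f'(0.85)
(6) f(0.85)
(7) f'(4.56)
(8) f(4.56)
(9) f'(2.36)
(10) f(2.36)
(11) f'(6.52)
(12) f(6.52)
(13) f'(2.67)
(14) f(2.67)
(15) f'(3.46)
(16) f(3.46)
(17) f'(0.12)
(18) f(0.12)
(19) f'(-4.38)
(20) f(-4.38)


(1) = -702.00
(2) = 3555.00
(3) = -405.00
(4) = -1548.00
(5) = 2.53
(6) = 2.66
(7) = -50.26
(8) = -60.35
(9) = -8.99
(10) = -0.49
(11) = -111.49
(12) = -215.10
(13) = -13.05
(14) = -3.90
(15) = -25.99
(16) = -19.07
(17) = 3.20
(18) = 0.37
(19) = -63.31
(20) = 90.07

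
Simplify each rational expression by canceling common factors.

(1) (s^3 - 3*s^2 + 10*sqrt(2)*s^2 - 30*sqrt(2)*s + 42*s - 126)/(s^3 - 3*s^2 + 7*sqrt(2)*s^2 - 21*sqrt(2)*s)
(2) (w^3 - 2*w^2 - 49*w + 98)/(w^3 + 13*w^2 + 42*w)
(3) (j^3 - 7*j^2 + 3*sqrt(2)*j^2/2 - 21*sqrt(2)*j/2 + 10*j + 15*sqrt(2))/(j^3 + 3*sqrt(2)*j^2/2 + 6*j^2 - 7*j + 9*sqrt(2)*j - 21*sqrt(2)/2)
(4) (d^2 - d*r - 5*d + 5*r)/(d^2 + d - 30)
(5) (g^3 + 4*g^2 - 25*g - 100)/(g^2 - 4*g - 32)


(1) = (s + 3*sqrt(2))/s
(2) = (w^2 - 9*w + 14)/(w^2 + 6*w)
(3) = (4*j^2 - 28*j + 40)/(4*j^2 + 24*j - 28)
(4) = (d - r)/(d + 6)
(5) = (g^2 - 25)/(g - 8)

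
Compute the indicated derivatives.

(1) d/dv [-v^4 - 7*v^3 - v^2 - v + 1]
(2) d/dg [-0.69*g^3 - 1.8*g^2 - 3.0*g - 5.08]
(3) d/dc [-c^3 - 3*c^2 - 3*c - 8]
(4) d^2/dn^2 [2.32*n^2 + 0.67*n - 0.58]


(1) = -4*v^3 - 21*v^2 - 2*v - 1
(2) = -2.07*g^2 - 3.6*g - 3.0
(3) = -3*c^2 - 6*c - 3
(4) = 4.64000000000000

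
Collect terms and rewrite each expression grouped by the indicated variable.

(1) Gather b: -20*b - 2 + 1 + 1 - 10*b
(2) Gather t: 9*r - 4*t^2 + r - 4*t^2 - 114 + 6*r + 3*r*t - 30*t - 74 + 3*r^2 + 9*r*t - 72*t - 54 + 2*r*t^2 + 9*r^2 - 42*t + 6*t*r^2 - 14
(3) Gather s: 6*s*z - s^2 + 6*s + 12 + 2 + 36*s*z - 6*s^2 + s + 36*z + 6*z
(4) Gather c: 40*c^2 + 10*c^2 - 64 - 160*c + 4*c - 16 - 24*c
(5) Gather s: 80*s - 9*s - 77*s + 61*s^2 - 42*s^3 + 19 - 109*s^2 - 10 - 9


(1) = -30*b
(2) = 12*r^2 + 16*r + t^2*(2*r - 8) + t*(6*r^2 + 12*r - 144) - 256
(3) = -7*s^2 + s*(42*z + 7) + 42*z + 14
(4) = 50*c^2 - 180*c - 80
(5) = -42*s^3 - 48*s^2 - 6*s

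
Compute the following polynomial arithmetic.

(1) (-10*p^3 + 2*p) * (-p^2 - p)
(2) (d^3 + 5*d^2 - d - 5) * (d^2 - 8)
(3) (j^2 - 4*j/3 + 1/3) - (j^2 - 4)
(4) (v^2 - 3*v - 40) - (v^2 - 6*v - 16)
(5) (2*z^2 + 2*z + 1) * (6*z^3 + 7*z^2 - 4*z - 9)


(1) = 10*p^5 + 10*p^4 - 2*p^3 - 2*p^2
(2) = d^5 + 5*d^4 - 9*d^3 - 45*d^2 + 8*d + 40
(3) = 13/3 - 4*j/3
(4) = 3*v - 24
(5) = 12*z^5 + 26*z^4 + 12*z^3 - 19*z^2 - 22*z - 9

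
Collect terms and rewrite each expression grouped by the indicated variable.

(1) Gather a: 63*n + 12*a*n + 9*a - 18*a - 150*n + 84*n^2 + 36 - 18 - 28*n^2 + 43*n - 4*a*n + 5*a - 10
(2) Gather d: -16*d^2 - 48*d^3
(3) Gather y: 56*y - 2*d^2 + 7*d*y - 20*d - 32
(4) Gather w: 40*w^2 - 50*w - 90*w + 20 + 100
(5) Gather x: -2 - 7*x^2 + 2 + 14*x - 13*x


(1) = a*(8*n - 4) + 56*n^2 - 44*n + 8
(2) = -48*d^3 - 16*d^2
(3) = -2*d^2 - 20*d + y*(7*d + 56) - 32
(4) = 40*w^2 - 140*w + 120
(5) = -7*x^2 + x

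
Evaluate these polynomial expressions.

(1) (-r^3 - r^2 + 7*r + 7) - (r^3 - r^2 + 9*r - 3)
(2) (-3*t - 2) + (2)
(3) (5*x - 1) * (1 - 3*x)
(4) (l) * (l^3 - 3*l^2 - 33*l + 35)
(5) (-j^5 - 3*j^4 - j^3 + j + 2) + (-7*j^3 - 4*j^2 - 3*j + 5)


(1) = -2*r^3 - 2*r + 10
(2) = -3*t
(3) = -15*x^2 + 8*x - 1
(4) = l^4 - 3*l^3 - 33*l^2 + 35*l
(5) = -j^5 - 3*j^4 - 8*j^3 - 4*j^2 - 2*j + 7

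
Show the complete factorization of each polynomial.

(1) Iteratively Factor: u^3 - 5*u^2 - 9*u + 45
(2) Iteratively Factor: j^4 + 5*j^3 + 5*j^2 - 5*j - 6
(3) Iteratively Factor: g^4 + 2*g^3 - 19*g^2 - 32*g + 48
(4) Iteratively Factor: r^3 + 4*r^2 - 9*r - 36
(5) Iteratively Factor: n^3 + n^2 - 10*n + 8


(1) = (u - 3)*(u^2 - 2*u - 15) = (u - 5)*(u - 3)*(u + 3)
(2) = (j + 3)*(j^3 + 2*j^2 - j - 2) = (j - 1)*(j + 3)*(j^2 + 3*j + 2) = (j - 1)*(j + 2)*(j + 3)*(j + 1)
(3) = (g - 4)*(g^3 + 6*g^2 + 5*g - 12) = (g - 4)*(g + 3)*(g^2 + 3*g - 4) = (g - 4)*(g + 3)*(g + 4)*(g - 1)
(4) = (r - 3)*(r^2 + 7*r + 12) = (r - 3)*(r + 4)*(r + 3)
(5) = (n + 4)*(n^2 - 3*n + 2) = (n - 2)*(n + 4)*(n - 1)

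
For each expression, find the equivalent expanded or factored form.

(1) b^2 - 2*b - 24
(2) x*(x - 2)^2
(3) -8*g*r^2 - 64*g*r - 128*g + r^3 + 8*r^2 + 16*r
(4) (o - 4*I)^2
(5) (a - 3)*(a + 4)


(1) = (b - 6)*(b + 4)
(2) = x^3 - 4*x^2 + 4*x
(3) = (-8*g + r)*(r + 4)^2
(4) = o^2 - 8*I*o - 16
(5) = a^2 + a - 12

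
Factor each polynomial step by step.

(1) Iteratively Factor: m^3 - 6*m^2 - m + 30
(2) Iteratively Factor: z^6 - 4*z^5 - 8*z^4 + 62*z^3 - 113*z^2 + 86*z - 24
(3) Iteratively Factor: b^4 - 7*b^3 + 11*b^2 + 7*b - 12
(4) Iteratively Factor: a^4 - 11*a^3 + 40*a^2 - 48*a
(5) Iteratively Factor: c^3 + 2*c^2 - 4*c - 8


(1) = (m - 3)*(m^2 - 3*m - 10) = (m - 5)*(m - 3)*(m + 2)
(2) = (z - 1)*(z^5 - 3*z^4 - 11*z^3 + 51*z^2 - 62*z + 24) = (z - 1)*(z + 4)*(z^4 - 7*z^3 + 17*z^2 - 17*z + 6) = (z - 1)^2*(z + 4)*(z^3 - 6*z^2 + 11*z - 6) = (z - 1)^3*(z + 4)*(z^2 - 5*z + 6) = (z - 2)*(z - 1)^3*(z + 4)*(z - 3)
(3) = (b + 1)*(b^3 - 8*b^2 + 19*b - 12) = (b - 3)*(b + 1)*(b^2 - 5*b + 4) = (b - 4)*(b - 3)*(b + 1)*(b - 1)
(4) = (a)*(a^3 - 11*a^2 + 40*a - 48) = a*(a - 4)*(a^2 - 7*a + 12) = a*(a - 4)^2*(a - 3)
(5) = (c - 2)*(c^2 + 4*c + 4) = (c - 2)*(c + 2)*(c + 2)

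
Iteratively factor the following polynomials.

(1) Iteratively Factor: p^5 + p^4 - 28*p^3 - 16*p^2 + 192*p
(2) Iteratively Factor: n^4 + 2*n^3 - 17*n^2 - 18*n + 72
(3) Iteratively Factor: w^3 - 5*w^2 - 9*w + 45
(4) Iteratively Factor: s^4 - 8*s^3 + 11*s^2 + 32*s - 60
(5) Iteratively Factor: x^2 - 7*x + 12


(1) = (p - 3)*(p^4 + 4*p^3 - 16*p^2 - 64*p) = (p - 3)*(p + 4)*(p^3 - 16*p) = p*(p - 3)*(p + 4)*(p^2 - 16) = p*(p - 3)*(p + 4)^2*(p - 4)
(2) = (n - 2)*(n^3 + 4*n^2 - 9*n - 36) = (n - 2)*(n + 3)*(n^2 + n - 12) = (n - 3)*(n - 2)*(n + 3)*(n + 4)
(3) = (w + 3)*(w^2 - 8*w + 15) = (w - 3)*(w + 3)*(w - 5)
(4) = (s - 3)*(s^3 - 5*s^2 - 4*s + 20) = (s - 3)*(s - 2)*(s^2 - 3*s - 10) = (s - 5)*(s - 3)*(s - 2)*(s + 2)
(5) = (x - 4)*(x - 3)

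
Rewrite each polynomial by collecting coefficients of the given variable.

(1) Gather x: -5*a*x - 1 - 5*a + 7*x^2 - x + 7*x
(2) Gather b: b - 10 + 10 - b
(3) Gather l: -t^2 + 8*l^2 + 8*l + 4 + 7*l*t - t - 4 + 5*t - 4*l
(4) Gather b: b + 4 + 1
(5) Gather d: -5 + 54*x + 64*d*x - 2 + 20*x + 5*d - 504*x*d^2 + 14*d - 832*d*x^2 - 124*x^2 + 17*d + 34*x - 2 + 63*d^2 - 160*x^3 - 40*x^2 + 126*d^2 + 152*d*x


(1) = -5*a + 7*x^2 + x*(6 - 5*a) - 1
(2) = 0
(3) = 8*l^2 + l*(7*t + 4) - t^2 + 4*t
(4) = b + 5
(5) = d^2*(189 - 504*x) + d*(-832*x^2 + 216*x + 36) - 160*x^3 - 164*x^2 + 108*x - 9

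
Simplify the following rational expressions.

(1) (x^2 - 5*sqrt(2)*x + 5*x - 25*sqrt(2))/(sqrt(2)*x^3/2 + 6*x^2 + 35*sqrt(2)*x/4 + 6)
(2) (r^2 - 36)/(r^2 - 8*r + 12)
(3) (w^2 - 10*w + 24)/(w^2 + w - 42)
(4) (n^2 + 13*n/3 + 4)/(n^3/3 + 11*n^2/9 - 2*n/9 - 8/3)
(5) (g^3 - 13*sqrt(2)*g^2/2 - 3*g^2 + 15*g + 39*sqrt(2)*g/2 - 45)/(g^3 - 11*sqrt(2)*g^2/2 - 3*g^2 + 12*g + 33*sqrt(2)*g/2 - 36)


(1) = (4*x^2 + x*(20 - 20*sqrt(2)) - 100*sqrt(2))/(2*sqrt(2)*x^3 + 24*x^2 + 35*sqrt(2)*x + 24)
(2) = (r + 6)/(r - 2)
(3) = (w - 4)/(w + 7)
(4) = (9*n + 12)/(3*n^2 + 2*n - 8)
(5) = (4*g - 20*sqrt(2))/(4*g - 16*sqrt(2))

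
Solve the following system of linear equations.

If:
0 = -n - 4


Then:
n = -4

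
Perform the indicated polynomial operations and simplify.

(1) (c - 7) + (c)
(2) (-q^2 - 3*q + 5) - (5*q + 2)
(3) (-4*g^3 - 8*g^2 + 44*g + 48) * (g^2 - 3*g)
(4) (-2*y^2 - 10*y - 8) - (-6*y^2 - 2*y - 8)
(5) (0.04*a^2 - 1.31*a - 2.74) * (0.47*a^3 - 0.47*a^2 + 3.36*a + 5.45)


(1) = 2*c - 7
(2) = -q^2 - 8*q + 3
(3) = -4*g^5 + 4*g^4 + 68*g^3 - 84*g^2 - 144*g
(4) = 4*y^2 - 8*y
(5) = 0.0188*a^5 - 0.6345*a^4 - 0.5377*a^3 - 2.8958*a^2 - 16.3459*a - 14.933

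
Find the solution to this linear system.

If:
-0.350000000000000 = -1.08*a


Then:
a = 0.32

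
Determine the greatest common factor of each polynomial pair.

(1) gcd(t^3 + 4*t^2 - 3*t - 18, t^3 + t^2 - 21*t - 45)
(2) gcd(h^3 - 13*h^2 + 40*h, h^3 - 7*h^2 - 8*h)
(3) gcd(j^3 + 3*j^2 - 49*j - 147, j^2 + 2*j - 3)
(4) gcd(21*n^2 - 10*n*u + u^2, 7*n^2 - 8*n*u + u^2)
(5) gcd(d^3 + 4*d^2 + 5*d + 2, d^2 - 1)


(1) = t^2 + 6*t + 9
(2) = gcd(h*(h - 8)*(h - 5), h*(h - 8)*(h + 1)) = h^2 - 8*h
(3) = j + 3
(4) = -7*n + u
(5) = d + 1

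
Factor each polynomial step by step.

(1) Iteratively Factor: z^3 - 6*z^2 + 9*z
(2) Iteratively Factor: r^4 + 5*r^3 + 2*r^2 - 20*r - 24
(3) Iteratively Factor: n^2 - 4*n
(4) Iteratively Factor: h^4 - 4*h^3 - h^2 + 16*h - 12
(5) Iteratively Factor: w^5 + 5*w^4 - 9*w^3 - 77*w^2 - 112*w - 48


(1) = (z - 3)*(z^2 - 3*z) = z*(z - 3)*(z - 3)
(2) = (r + 2)*(r^3 + 3*r^2 - 4*r - 12) = (r + 2)^2*(r^2 + r - 6) = (r + 2)^2*(r + 3)*(r - 2)
(3) = (n - 4)*(n)
(4) = (h + 2)*(h^3 - 6*h^2 + 11*h - 6) = (h - 3)*(h + 2)*(h^2 - 3*h + 2) = (h - 3)*(h - 2)*(h + 2)*(h - 1)
(5) = (w - 4)*(w^4 + 9*w^3 + 27*w^2 + 31*w + 12) = (w - 4)*(w + 1)*(w^3 + 8*w^2 + 19*w + 12) = (w - 4)*(w + 1)^2*(w^2 + 7*w + 12) = (w - 4)*(w + 1)^2*(w + 3)*(w + 4)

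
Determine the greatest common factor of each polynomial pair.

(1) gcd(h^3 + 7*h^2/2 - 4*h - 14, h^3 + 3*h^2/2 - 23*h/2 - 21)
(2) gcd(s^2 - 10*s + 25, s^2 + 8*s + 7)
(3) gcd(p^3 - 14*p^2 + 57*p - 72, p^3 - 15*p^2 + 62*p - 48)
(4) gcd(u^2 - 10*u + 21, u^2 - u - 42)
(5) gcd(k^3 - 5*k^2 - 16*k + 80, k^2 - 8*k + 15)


(1) = gcd((h - 2)*(h + 2)*(h + 7/2), (h - 7/2)*(h + 2)*(h + 3)) = h + 2
(2) = 1
(3) = p - 8
(4) = gcd((u - 7)*(u - 3), (u - 7)*(u + 6)) = u - 7
(5) = k - 5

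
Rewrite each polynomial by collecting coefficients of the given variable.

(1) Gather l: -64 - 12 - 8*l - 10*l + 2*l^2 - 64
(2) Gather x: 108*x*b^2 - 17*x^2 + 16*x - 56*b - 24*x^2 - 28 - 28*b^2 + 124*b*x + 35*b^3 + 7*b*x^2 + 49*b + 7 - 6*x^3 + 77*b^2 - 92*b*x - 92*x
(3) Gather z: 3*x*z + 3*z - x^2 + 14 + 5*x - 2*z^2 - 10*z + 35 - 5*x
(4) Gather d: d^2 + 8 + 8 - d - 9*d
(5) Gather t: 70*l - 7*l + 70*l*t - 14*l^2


(1) = 2*l^2 - 18*l - 140
(2) = 35*b^3 + 49*b^2 - 7*b - 6*x^3 + x^2*(7*b - 41) + x*(108*b^2 + 32*b - 76) - 21
(3) = -x^2 - 2*z^2 + z*(3*x - 7) + 49
(4) = d^2 - 10*d + 16
(5) = -14*l^2 + 70*l*t + 63*l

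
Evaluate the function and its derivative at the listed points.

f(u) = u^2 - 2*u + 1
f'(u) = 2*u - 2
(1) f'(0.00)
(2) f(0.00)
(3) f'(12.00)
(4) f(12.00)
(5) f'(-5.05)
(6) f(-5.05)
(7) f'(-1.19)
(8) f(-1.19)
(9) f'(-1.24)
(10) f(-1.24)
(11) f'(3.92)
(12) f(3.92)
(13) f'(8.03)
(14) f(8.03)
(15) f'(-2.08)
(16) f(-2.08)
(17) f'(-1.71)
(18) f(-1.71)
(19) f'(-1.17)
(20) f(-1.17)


(1) = -2.00
(2) = 1.00
(3) = 22.00
(4) = 121.00
(5) = -12.10
(6) = 36.60
(7) = -4.38
(8) = 4.80
(9) = -4.48
(10) = 5.02
(11) = 5.84
(12) = 8.53
(13) = 14.06
(14) = 49.42
(15) = -6.16
(16) = 9.49
(17) = -5.42
(18) = 7.34
(19) = -4.34
(20) = 4.71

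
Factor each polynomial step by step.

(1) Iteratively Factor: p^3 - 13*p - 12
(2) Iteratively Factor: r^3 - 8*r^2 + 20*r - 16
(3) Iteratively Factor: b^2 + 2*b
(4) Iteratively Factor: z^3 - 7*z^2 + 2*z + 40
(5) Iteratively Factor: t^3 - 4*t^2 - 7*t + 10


(1) = (p + 1)*(p^2 - p - 12) = (p + 1)*(p + 3)*(p - 4)
(2) = (r - 4)*(r^2 - 4*r + 4) = (r - 4)*(r - 2)*(r - 2)
(3) = (b + 2)*(b)
(4) = (z + 2)*(z^2 - 9*z + 20) = (z - 5)*(z + 2)*(z - 4)
(5) = (t + 2)*(t^2 - 6*t + 5) = (t - 5)*(t + 2)*(t - 1)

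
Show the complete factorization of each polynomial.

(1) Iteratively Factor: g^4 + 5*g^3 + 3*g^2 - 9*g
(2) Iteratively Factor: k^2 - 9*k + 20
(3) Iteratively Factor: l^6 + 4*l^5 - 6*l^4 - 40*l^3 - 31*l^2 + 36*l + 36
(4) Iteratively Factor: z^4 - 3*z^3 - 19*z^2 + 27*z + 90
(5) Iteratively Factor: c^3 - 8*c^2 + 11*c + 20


(1) = (g)*(g^3 + 5*g^2 + 3*g - 9) = g*(g - 1)*(g^2 + 6*g + 9) = g*(g - 1)*(g + 3)*(g + 3)
(2) = (k - 4)*(k - 5)
(3) = (l + 1)*(l^5 + 3*l^4 - 9*l^3 - 31*l^2 + 36) = (l + 1)*(l + 2)*(l^4 + l^3 - 11*l^2 - 9*l + 18) = (l - 1)*(l + 1)*(l + 2)*(l^3 + 2*l^2 - 9*l - 18) = (l - 1)*(l + 1)*(l + 2)*(l + 3)*(l^2 - l - 6) = (l - 3)*(l - 1)*(l + 1)*(l + 2)*(l + 3)*(l + 2)
(4) = (z - 5)*(z^3 + 2*z^2 - 9*z - 18) = (z - 5)*(z + 3)*(z^2 - z - 6) = (z - 5)*(z - 3)*(z + 3)*(z + 2)
(5) = (c - 4)*(c^2 - 4*c - 5) = (c - 4)*(c + 1)*(c - 5)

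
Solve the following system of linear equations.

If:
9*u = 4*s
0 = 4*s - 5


Then:
s = 5/4
u = 5/9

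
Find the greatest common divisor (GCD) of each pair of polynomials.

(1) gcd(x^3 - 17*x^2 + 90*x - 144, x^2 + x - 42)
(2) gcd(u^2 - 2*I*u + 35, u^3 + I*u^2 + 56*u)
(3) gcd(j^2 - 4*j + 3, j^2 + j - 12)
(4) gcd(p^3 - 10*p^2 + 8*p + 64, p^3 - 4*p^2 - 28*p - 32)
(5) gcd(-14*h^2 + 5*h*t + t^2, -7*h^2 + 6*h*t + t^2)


(1) = gcd((x - 8)*(x - 6)*(x - 3), (x - 6)*(x + 7)) = x - 6
(2) = gcd((u - 7*I)*(u + 5*I), u*(u - 7*I)*(u + 8*I)) = u - 7*I
(3) = j - 3
(4) = p^2 - 6*p - 16
(5) = gcd((-2*h + t)*(7*h + t), (-h + t)*(7*h + t)) = 7*h + t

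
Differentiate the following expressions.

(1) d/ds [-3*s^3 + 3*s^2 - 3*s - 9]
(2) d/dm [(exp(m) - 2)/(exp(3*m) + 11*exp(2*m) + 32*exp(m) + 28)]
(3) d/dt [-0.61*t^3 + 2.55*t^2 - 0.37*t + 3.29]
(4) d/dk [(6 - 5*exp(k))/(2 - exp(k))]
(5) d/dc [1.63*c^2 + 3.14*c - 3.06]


(1) = -9*s^2 + 6*s - 3
(2) = (-2*exp(2*m) - exp(m) + 46)*exp(m)/(exp(5*m) + 20*exp(4*m) + 145*exp(3*m) + 470*exp(2*m) + 700*exp(m) + 392)
(3) = -1.83*t^2 + 5.1*t - 0.37
(4) = -4*exp(k)/(exp(k) - 2)^2
(5) = 3.26*c + 3.14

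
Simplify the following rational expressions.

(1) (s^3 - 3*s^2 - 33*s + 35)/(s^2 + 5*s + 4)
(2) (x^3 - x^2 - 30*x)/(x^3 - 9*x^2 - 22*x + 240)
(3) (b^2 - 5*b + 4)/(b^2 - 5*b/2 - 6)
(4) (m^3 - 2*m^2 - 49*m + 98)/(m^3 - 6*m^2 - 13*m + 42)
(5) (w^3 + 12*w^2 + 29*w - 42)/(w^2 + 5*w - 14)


(1) = (s^3 - 3*s^2 - 33*s + 35)/(s^2 + 5*s + 4)
(2) = x/(x - 8)
(3) = (2*b - 2)/(2*b + 3)
(4) = (m + 7)/(m + 3)
(5) = (w^2 + 5*w - 6)/(w - 2)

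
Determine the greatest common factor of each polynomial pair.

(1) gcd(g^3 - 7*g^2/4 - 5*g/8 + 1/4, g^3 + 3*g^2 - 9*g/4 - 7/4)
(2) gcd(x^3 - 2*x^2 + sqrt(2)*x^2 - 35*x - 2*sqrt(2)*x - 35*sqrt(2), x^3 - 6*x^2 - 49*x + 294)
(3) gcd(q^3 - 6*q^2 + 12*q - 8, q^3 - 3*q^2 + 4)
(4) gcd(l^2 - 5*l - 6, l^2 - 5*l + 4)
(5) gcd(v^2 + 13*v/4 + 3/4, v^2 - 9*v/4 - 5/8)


(1) = gcd((g - 2)*(g - 1/4)*(g + 1/2), (g - 1)*(g + 1/2)*(g + 7/2)) = g + 1/2
(2) = x - 7
(3) = gcd((q - 2)^3, (q - 2)^2*(q + 1)) = q^2 - 4*q + 4
(4) = gcd((l - 6)*(l + 1), (l - 4)*(l - 1)) = 1
(5) = v + 1/4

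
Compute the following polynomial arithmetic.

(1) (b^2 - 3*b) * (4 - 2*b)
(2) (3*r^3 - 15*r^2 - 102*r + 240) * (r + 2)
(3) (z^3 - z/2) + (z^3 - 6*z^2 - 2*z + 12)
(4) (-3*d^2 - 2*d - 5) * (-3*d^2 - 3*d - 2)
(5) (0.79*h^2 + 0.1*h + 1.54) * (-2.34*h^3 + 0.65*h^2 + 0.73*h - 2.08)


(1) = -2*b^3 + 10*b^2 - 12*b
(2) = 3*r^4 - 9*r^3 - 132*r^2 + 36*r + 480
(3) = 2*z^3 - 6*z^2 - 5*z/2 + 12
(4) = 9*d^4 + 15*d^3 + 27*d^2 + 19*d + 10
(5) = -1.8486*h^5 + 0.2795*h^4 - 2.9619*h^3 - 0.5692*h^2 + 0.9162*h - 3.2032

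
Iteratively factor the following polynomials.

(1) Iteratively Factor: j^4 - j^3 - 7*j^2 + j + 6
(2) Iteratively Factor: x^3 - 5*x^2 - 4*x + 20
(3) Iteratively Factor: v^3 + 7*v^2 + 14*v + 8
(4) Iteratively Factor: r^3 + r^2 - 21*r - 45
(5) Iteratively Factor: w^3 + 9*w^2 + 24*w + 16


(1) = (j + 2)*(j^3 - 3*j^2 - j + 3) = (j - 3)*(j + 2)*(j^2 - 1) = (j - 3)*(j + 1)*(j + 2)*(j - 1)
(2) = (x - 5)*(x^2 - 4) = (x - 5)*(x - 2)*(x + 2)
(3) = (v + 4)*(v^2 + 3*v + 2) = (v + 2)*(v + 4)*(v + 1)
(4) = (r + 3)*(r^2 - 2*r - 15) = (r - 5)*(r + 3)*(r + 3)
(5) = (w + 4)*(w^2 + 5*w + 4) = (w + 4)^2*(w + 1)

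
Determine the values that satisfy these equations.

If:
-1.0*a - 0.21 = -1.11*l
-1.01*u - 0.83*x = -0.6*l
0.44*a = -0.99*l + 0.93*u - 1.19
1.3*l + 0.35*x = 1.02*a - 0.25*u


Then:
a = -0.26
l = -0.05
u = 1.11
x = -1.38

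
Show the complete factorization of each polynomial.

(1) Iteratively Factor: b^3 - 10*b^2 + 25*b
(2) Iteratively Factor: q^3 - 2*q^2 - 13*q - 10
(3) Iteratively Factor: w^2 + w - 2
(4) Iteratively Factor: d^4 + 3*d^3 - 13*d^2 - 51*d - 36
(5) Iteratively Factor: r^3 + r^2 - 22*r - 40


(1) = (b)*(b^2 - 10*b + 25) = b*(b - 5)*(b - 5)
(2) = (q + 1)*(q^2 - 3*q - 10) = (q - 5)*(q + 1)*(q + 2)
(3) = (w + 2)*(w - 1)
(4) = (d + 3)*(d^3 - 13*d - 12) = (d + 1)*(d + 3)*(d^2 - d - 12) = (d + 1)*(d + 3)^2*(d - 4)
(5) = (r + 4)*(r^2 - 3*r - 10) = (r - 5)*(r + 4)*(r + 2)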